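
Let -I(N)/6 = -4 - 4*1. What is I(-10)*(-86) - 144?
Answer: -4272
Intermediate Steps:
I(N) = 48 (I(N) = -6*(-4 - 4*1) = -6*(-4 - 4) = -6*(-8) = 48)
I(-10)*(-86) - 144 = 48*(-86) - 144 = -4128 - 144 = -4272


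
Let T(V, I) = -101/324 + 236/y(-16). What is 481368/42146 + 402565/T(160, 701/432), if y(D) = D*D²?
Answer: -140725500170988/129114271 ≈ -1.0899e+6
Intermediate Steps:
y(D) = D³
T(V, I) = -30635/82944 (T(V, I) = -101/324 + 236/((-16)³) = -101*1/324 + 236/(-4096) = -101/324 + 236*(-1/4096) = -101/324 - 59/1024 = -30635/82944)
481368/42146 + 402565/T(160, 701/432) = 481368/42146 + 402565/(-30635/82944) = 481368*(1/42146) + 402565*(-82944/30635) = 240684/21073 - 6678070272/6127 = -140725500170988/129114271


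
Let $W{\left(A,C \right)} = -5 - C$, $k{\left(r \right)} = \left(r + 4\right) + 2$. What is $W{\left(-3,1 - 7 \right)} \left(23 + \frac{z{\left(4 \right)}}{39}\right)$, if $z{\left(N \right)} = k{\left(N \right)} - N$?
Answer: $\frac{301}{13} \approx 23.154$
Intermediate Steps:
$k{\left(r \right)} = 6 + r$ ($k{\left(r \right)} = \left(4 + r\right) + 2 = 6 + r$)
$z{\left(N \right)} = 6$ ($z{\left(N \right)} = \left(6 + N\right) - N = 6$)
$W{\left(-3,1 - 7 \right)} \left(23 + \frac{z{\left(4 \right)}}{39}\right) = \left(-5 - \left(1 - 7\right)\right) \left(23 + \frac{6}{39}\right) = \left(-5 - \left(1 - 7\right)\right) \left(23 + 6 \cdot \frac{1}{39}\right) = \left(-5 - -6\right) \left(23 + \frac{2}{13}\right) = \left(-5 + 6\right) \frac{301}{13} = 1 \cdot \frac{301}{13} = \frac{301}{13}$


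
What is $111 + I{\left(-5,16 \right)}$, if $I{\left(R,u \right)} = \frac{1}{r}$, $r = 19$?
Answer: $\frac{2110}{19} \approx 111.05$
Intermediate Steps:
$I{\left(R,u \right)} = \frac{1}{19}$
$111 + I{\left(-5,16 \right)} = 111 + \frac{1}{19} = \frac{2110}{19}$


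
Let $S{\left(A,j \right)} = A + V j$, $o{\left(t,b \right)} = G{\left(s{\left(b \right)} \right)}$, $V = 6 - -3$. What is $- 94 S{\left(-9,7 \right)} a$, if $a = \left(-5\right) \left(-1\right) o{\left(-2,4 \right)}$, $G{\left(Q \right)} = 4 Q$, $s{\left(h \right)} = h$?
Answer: $-406080$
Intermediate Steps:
$V = 9$ ($V = 6 + 3 = 9$)
$o{\left(t,b \right)} = 4 b$
$a = 80$ ($a = \left(-5\right) \left(-1\right) 4 \cdot 4 = 5 \cdot 16 = 80$)
$S{\left(A,j \right)} = A + 9 j$
$- 94 S{\left(-9,7 \right)} a = - 94 \left(-9 + 9 \cdot 7\right) 80 = - 94 \left(-9 + 63\right) 80 = \left(-94\right) 54 \cdot 80 = \left(-5076\right) 80 = -406080$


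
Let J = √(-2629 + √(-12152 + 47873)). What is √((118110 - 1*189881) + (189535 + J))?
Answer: √(117764 + 2*I*√610) ≈ 343.17 + 0.072*I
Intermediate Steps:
J = 2*I*√610 (J = √(-2629 + √35721) = √(-2629 + 189) = √(-2440) = 2*I*√610 ≈ 49.396*I)
√((118110 - 1*189881) + (189535 + J)) = √((118110 - 1*189881) + (189535 + 2*I*√610)) = √((118110 - 189881) + (189535 + 2*I*√610)) = √(-71771 + (189535 + 2*I*√610)) = √(117764 + 2*I*√610)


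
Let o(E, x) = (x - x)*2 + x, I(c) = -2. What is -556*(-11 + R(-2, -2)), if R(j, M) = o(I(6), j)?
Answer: 7228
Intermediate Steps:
o(E, x) = x (o(E, x) = 0*2 + x = 0 + x = x)
R(j, M) = j
-556*(-11 + R(-2, -2)) = -556*(-11 - 2) = -556*(-13) = 7228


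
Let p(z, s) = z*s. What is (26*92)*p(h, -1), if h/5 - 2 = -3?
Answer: 11960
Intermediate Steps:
h = -5 (h = 10 + 5*(-3) = 10 - 15 = -5)
p(z, s) = s*z
(26*92)*p(h, -1) = (26*92)*(-1*(-5)) = 2392*5 = 11960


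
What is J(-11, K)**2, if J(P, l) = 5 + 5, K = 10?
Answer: 100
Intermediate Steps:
J(P, l) = 10
J(-11, K)**2 = 10**2 = 100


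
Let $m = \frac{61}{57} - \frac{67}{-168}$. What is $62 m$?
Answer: $\frac{48453}{532} \approx 91.077$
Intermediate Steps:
$m = \frac{1563}{1064}$ ($m = 61 \cdot \frac{1}{57} - - \frac{67}{168} = \frac{61}{57} + \frac{67}{168} = \frac{1563}{1064} \approx 1.469$)
$62 m = 62 \cdot \frac{1563}{1064} = \frac{48453}{532}$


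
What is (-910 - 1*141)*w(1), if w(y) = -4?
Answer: 4204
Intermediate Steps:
(-910 - 1*141)*w(1) = (-910 - 1*141)*(-4) = (-910 - 141)*(-4) = -1051*(-4) = 4204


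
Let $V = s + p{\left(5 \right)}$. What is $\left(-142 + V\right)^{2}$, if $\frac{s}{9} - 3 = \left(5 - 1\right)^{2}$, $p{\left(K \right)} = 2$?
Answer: $961$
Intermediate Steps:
$s = 171$ ($s = 27 + 9 \left(5 - 1\right)^{2} = 27 + 9 \cdot 4^{2} = 27 + 9 \cdot 16 = 27 + 144 = 171$)
$V = 173$ ($V = 171 + 2 = 173$)
$\left(-142 + V\right)^{2} = \left(-142 + 173\right)^{2} = 31^{2} = 961$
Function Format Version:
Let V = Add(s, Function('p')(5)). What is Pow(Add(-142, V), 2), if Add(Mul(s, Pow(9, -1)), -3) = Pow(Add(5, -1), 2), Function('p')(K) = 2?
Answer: 961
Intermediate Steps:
s = 171 (s = Add(27, Mul(9, Pow(Add(5, -1), 2))) = Add(27, Mul(9, Pow(4, 2))) = Add(27, Mul(9, 16)) = Add(27, 144) = 171)
V = 173 (V = Add(171, 2) = 173)
Pow(Add(-142, V), 2) = Pow(Add(-142, 173), 2) = Pow(31, 2) = 961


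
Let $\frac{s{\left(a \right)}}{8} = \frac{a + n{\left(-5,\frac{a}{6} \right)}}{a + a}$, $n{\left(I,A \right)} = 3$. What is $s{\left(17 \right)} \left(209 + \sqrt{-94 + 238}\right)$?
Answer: $1040$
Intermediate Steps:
$s{\left(a \right)} = \frac{4 \left(3 + a\right)}{a}$ ($s{\left(a \right)} = 8 \frac{a + 3}{a + a} = 8 \frac{3 + a}{2 a} = \frac{4 \left(3 + a\right)}{a}$)
$s{\left(17 \right)} \left(209 + \sqrt{-94 + 238}\right) = \left(4 + \frac{12}{17}\right) \left(209 + \sqrt{-94 + 238}\right) = \left(4 + 12 \cdot \frac{1}{17}\right) \left(209 + \sqrt{144}\right) = \left(4 + \frac{12}{17}\right) \left(209 + 12\right) = \frac{80}{17} \cdot 221 = 1040$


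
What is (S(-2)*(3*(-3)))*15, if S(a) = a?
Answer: 270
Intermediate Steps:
(S(-2)*(3*(-3)))*15 = -6*(-3)*15 = -2*(-9)*15 = 18*15 = 270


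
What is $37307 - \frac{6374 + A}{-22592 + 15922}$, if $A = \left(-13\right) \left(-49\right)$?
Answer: $\frac{248844701}{6670} \approx 37308.0$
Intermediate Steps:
$A = 637$
$37307 - \frac{6374 + A}{-22592 + 15922} = 37307 - \frac{6374 + 637}{-22592 + 15922} = 37307 - \frac{7011}{-6670} = 37307 - 7011 \left(- \frac{1}{6670}\right) = 37307 - - \frac{7011}{6670} = 37307 + \frac{7011}{6670} = \frac{248844701}{6670}$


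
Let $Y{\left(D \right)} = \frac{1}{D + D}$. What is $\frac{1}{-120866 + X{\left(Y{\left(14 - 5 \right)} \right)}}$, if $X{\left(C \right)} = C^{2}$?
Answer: $- \frac{324}{39160583} \approx -8.2736 \cdot 10^{-6}$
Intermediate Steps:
$Y{\left(D \right)} = \frac{1}{2 D}$
$\frac{1}{-120866 + X{\left(Y{\left(14 - 5 \right)} \right)}} = \frac{1}{-120866 + \left(\frac{1}{2 \left(14 - 5\right)}\right)^{2}} = \frac{1}{-120866 + \left(\frac{1}{2 \cdot 9}\right)^{2}} = \frac{1}{-120866 + \left(\frac{1}{2} \cdot \frac{1}{9}\right)^{2}} = \frac{1}{-120866 + \left(\frac{1}{18}\right)^{2}} = \frac{1}{-120866 + \frac{1}{324}} = \frac{1}{- \frac{39160583}{324}} = - \frac{324}{39160583}$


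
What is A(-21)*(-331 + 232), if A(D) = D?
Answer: 2079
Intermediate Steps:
A(-21)*(-331 + 232) = -21*(-331 + 232) = -21*(-99) = 2079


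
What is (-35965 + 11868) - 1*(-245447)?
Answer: 221350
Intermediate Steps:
(-35965 + 11868) - 1*(-245447) = -24097 + 245447 = 221350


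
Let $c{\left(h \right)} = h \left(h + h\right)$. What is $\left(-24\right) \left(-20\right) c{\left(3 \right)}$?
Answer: $8640$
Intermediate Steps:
$c{\left(h \right)} = 2 h^{2}$ ($c{\left(h \right)} = h 2 h = 2 h^{2}$)
$\left(-24\right) \left(-20\right) c{\left(3 \right)} = \left(-24\right) \left(-20\right) 2 \cdot 3^{2} = 480 \cdot 2 \cdot 9 = 480 \cdot 18 = 8640$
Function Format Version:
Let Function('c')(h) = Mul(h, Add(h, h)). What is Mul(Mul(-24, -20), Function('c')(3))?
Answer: 8640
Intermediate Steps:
Function('c')(h) = Mul(2, Pow(h, 2)) (Function('c')(h) = Mul(h, Mul(2, h)) = Mul(2, Pow(h, 2)))
Mul(Mul(-24, -20), Function('c')(3)) = Mul(Mul(-24, -20), Mul(2, Pow(3, 2))) = Mul(480, Mul(2, 9)) = Mul(480, 18) = 8640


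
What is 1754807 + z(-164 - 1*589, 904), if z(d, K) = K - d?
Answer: 1756464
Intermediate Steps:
1754807 + z(-164 - 1*589, 904) = 1754807 + (904 - (-164 - 1*589)) = 1754807 + (904 - (-164 - 589)) = 1754807 + (904 - 1*(-753)) = 1754807 + (904 + 753) = 1754807 + 1657 = 1756464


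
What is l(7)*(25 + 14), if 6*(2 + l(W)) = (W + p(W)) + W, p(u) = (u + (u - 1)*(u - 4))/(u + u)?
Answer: 689/28 ≈ 24.607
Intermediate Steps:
p(u) = (u + (-1 + u)*(-4 + u))/(2*u) (p(u) = (u + (-1 + u)*(-4 + u))/((2*u)) = (u + (-1 + u)*(-4 + u))*(1/(2*u)) = (u + (-1 + u)*(-4 + u))/(2*u))
l(W) = -7/3 + 1/(3*W) + 5*W/12 (l(W) = -2 + ((W + (-2 + W/2 + 2/W)) + W)/6 = -2 + ((-2 + 2/W + 3*W/2) + W)/6 = -2 + (-2 + 2/W + 5*W/2)/6 = -2 + (-⅓ + 1/(3*W) + 5*W/12) = -7/3 + 1/(3*W) + 5*W/12)
l(7)*(25 + 14) = ((1/12)*(4 - 28*7 + 5*7²)/7)*(25 + 14) = ((1/12)*(⅐)*(4 - 196 + 5*49))*39 = ((1/12)*(⅐)*(4 - 196 + 245))*39 = ((1/12)*(⅐)*53)*39 = (53/84)*39 = 689/28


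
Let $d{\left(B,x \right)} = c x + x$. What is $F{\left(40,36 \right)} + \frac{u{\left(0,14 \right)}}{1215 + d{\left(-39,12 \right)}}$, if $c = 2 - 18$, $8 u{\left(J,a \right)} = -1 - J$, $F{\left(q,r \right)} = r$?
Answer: $\frac{298079}{8280} \approx 36.0$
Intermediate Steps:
$u{\left(J,a \right)} = - \frac{1}{8} - \frac{J}{8}$ ($u{\left(J,a \right)} = \frac{-1 - J}{8} = - \frac{1}{8} - \frac{J}{8}$)
$c = -16$ ($c = 2 - 18 = -16$)
$d{\left(B,x \right)} = - 15 x$ ($d{\left(B,x \right)} = - 16 x + x = - 15 x$)
$F{\left(40,36 \right)} + \frac{u{\left(0,14 \right)}}{1215 + d{\left(-39,12 \right)}} = 36 + \frac{- \frac{1}{8} - 0}{1215 - 180} = 36 + \frac{- \frac{1}{8} + 0}{1215 - 180} = 36 + \frac{1}{1035} \left(- \frac{1}{8}\right) = 36 - \frac{1}{8280} = \frac{298079}{8280}$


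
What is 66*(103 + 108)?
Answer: 13926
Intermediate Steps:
66*(103 + 108) = 66*211 = 13926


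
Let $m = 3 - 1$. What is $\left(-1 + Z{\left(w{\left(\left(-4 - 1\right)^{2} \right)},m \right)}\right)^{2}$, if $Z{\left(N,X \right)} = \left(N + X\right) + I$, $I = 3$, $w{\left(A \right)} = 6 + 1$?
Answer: $121$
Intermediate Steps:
$w{\left(A \right)} = 7$
$m = 2$ ($m = 3 - 1 = 2$)
$Z{\left(N,X \right)} = 3 + N + X$ ($Z{\left(N,X \right)} = \left(N + X\right) + 3 = 3 + N + X$)
$\left(-1 + Z{\left(w{\left(\left(-4 - 1\right)^{2} \right)},m \right)}\right)^{2} = \left(-1 + \left(3 + 7 + 2\right)\right)^{2} = \left(-1 + 12\right)^{2} = 11^{2} = 121$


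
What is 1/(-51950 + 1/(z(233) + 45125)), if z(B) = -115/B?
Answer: -10514010/546202819267 ≈ -1.9249e-5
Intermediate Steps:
1/(-51950 + 1/(z(233) + 45125)) = 1/(-51950 + 1/(-115/233 + 45125)) = 1/(-51950 + 1/(10514010/233)) = 1/(-51950 + 233/10514010) = 1/(-546202819267/10514010) = -10514010/546202819267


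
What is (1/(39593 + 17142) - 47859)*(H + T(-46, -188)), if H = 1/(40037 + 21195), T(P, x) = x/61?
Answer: 1562854962530301/10595692436 ≈ 1.4750e+5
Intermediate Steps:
T(P, x) = x/61 (T(P, x) = x*(1/61) = x/61)
H = 1/61232 ≈ 1.6331e-5
(1/(39593 + 17142) - 47859)*(H + T(-46, -188)) = (1/(39593 + 17142) - 47859)*(1/61232 + (1/61)*(-188)) = (1/56735 - 47859)*(1/61232 - 188/61) = (1/56735 - 47859)*(-11511555/3735152) = -2715280364/56735*(-11511555/3735152) = 1562854962530301/10595692436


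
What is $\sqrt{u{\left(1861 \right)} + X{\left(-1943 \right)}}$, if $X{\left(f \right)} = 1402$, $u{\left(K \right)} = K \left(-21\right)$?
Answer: $i \sqrt{37679} \approx 194.11 i$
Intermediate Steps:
$u{\left(K \right)} = - 21 K$
$\sqrt{u{\left(1861 \right)} + X{\left(-1943 \right)}} = \sqrt{\left(-21\right) 1861 + 1402} = \sqrt{-39081 + 1402} = \sqrt{-37679} = i \sqrt{37679}$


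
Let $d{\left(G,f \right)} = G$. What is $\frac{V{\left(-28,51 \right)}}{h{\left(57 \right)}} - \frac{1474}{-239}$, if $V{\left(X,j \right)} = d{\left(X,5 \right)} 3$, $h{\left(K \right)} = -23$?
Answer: $\frac{53978}{5497} \approx 9.8195$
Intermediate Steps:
$V{\left(X,j \right)} = 3 X$ ($V{\left(X,j \right)} = X 3 = 3 X$)
$\frac{V{\left(-28,51 \right)}}{h{\left(57 \right)}} - \frac{1474}{-239} = \frac{3 \left(-28\right)}{-23} - \frac{1474}{-239} = \left(-84\right) \left(- \frac{1}{23}\right) - - \frac{1474}{239} = \frac{84}{23} + \frac{1474}{239} = \frac{53978}{5497}$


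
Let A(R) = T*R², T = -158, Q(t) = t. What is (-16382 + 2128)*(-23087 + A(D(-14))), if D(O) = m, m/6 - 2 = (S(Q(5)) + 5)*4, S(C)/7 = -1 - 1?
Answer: 94053807410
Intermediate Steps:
S(C) = -14 (S(C) = 7*(-1 - 1) = 7*(-2) = -14)
m = -204 (m = 12 + 6*((-14 + 5)*4) = 12 + 6*(-9*4) = 12 + 6*(-36) = 12 - 216 = -204)
D(O) = -204
A(R) = -158*R²
(-16382 + 2128)*(-23087 + A(D(-14))) = (-16382 + 2128)*(-23087 - 158*(-204)²) = -14254*(-23087 - 158*41616) = -14254*(-23087 - 6575328) = -14254*(-6598415) = 94053807410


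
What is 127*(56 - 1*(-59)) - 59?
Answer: 14546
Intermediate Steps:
127*(56 - 1*(-59)) - 59 = 127*(56 + 59) - 59 = 127*115 - 59 = 14605 - 59 = 14546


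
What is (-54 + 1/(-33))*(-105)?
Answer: 62405/11 ≈ 5673.2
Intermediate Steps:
(-54 + 1/(-33))*(-105) = (-54 - 1/33)*(-105) = -1783/33*(-105) = 62405/11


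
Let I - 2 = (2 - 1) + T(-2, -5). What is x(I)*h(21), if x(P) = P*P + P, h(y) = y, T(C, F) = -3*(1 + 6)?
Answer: 6426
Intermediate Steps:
T(C, F) = -21 (T(C, F) = -3*7 = -21)
I = -18 (I = 2 + ((2 - 1) - 21) = 2 + (1 - 21) = 2 - 20 = -18)
x(P) = P + P**2 (x(P) = P**2 + P = P + P**2)
x(I)*h(21) = -18*(1 - 18)*21 = -18*(-17)*21 = 306*21 = 6426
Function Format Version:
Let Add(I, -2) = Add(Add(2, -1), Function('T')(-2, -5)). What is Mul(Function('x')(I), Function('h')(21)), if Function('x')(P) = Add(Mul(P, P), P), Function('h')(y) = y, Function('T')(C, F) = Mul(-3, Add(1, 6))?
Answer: 6426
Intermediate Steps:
Function('T')(C, F) = -21 (Function('T')(C, F) = Mul(-3, 7) = -21)
I = -18 (I = Add(2, Add(Add(2, -1), -21)) = Add(2, Add(1, -21)) = Add(2, -20) = -18)
Function('x')(P) = Add(P, Pow(P, 2)) (Function('x')(P) = Add(Pow(P, 2), P) = Add(P, Pow(P, 2)))
Mul(Function('x')(I), Function('h')(21)) = Mul(Mul(-18, Add(1, -18)), 21) = Mul(Mul(-18, -17), 21) = Mul(306, 21) = 6426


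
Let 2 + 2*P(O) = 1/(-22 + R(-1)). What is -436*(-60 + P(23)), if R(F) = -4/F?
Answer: 239473/9 ≈ 26608.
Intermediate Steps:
P(O) = -37/36 (P(O) = -1 + 1/(2*(-22 - 4/(-1))) = -1 + 1/(2*(-22 - 4*(-1))) = -1 + 1/(2*(-22 + 4)) = -1 + (1/2)/(-18) = -1 + (1/2)*(-1/18) = -1 - 1/36 = -37/36)
-436*(-60 + P(23)) = -436*(-60 - 37/36) = -436*(-2197/36) = 239473/9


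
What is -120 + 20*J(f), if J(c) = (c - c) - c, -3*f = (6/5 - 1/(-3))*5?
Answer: -620/9 ≈ -68.889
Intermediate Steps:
f = -23/9 (f = -(6/5 - 1/(-3))*5/3 = -(6*(1/5) - 1*(-1/3))*5/3 = -(6/5 + 1/3)*5/3 = -23*5/45 = -1/3*23/3 = -23/9 ≈ -2.5556)
J(c) = -c (J(c) = 0 - c = -c)
-120 + 20*J(f) = -120 + 20*(-1*(-23/9)) = -120 + 20*(23/9) = -120 + 460/9 = -620/9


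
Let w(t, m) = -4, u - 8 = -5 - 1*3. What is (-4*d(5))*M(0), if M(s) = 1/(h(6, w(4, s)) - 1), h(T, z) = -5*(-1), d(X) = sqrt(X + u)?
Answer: -sqrt(5) ≈ -2.2361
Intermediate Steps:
u = 0 (u = 8 + (-5 - 1*3) = 8 + (-5 - 3) = 8 - 8 = 0)
d(X) = sqrt(X) (d(X) = sqrt(X + 0) = sqrt(X))
h(T, z) = 5
M(s) = 1/4 (M(s) = 1/(5 - 1) = 1/4)
(-4*d(5))*M(0) = -4*sqrt(5)*(1/4) = -sqrt(5)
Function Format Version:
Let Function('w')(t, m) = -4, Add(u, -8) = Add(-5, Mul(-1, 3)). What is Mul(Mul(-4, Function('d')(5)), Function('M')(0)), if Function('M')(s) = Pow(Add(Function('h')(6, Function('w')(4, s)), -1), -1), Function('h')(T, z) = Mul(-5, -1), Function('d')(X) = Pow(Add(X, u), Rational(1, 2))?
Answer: Mul(-1, Pow(5, Rational(1, 2))) ≈ -2.2361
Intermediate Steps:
u = 0 (u = Add(8, Add(-5, Mul(-1, 3))) = Add(8, Add(-5, -3)) = Add(8, -8) = 0)
Function('d')(X) = Pow(X, Rational(1, 2)) (Function('d')(X) = Pow(Add(X, 0), Rational(1, 2)) = Pow(X, Rational(1, 2)))
Function('h')(T, z) = 5
Function('M')(s) = Rational(1, 4) (Function('M')(s) = Pow(Add(5, -1), -1) = Pow(4, -1) = Rational(1, 4))
Mul(Mul(-4, Function('d')(5)), Function('M')(0)) = Mul(Mul(-4, Pow(5, Rational(1, 2))), Rational(1, 4)) = Mul(-1, Pow(5, Rational(1, 2)))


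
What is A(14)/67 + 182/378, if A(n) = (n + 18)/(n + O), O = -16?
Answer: 439/1809 ≈ 0.24268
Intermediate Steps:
A(n) = (18 + n)/(-16 + n) (A(n) = (n + 18)/(n - 16) = (18 + n)/(-16 + n))
A(14)/67 + 182/378 = ((18 + 14)/(-16 + 14))/67 + 182/378 = (32/(-2))*(1/67) + 182*(1/378) = -1/2*32*(1/67) + 13/27 = -16*1/67 + 13/27 = -16/67 + 13/27 = 439/1809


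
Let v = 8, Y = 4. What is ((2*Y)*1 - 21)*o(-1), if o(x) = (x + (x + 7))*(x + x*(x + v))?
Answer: 520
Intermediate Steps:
o(x) = (7 + 2*x)*(x + x*(8 + x)) (o(x) = (x + (x + 7))*(x + x*(x + 8)) = (x + (7 + x))*(x + x*(8 + x)) = (7 + 2*x)*(x + x*(8 + x)))
((2*Y)*1 - 21)*o(-1) = ((2*4)*1 - 21)*(-(63 + 2*(-1)² + 25*(-1))) = (8*1 - 21)*(-(63 + 2*1 - 25)) = (8 - 21)*(-(63 + 2 - 25)) = -(-13)*40 = -13*(-40) = 520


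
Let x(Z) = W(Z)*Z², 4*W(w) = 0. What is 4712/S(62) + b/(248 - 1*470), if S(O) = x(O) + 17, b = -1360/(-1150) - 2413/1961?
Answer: 235903306543/851093610 ≈ 277.18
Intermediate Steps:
W(w) = 0 (W(w) = (¼)*0 = 0)
b = -10799/225515 (b = -1360*(-1/1150) - 2413*1/1961 = 136/115 - 2413/1961 = -10799/225515 ≈ -0.047886)
x(Z) = 0 (x(Z) = 0*Z² = 0)
S(O) = 17 (S(O) = 0 + 17 = 17)
4712/S(62) + b/(248 - 1*470) = 4712/17 - 10799/(225515*(248 - 1*470)) = 4712*(1/17) - 10799/(225515*(248 - 470)) = 4712/17 - 10799/225515/(-222) = 4712/17 - 10799/225515*(-1/222) = 4712/17 + 10799/50064330 = 235903306543/851093610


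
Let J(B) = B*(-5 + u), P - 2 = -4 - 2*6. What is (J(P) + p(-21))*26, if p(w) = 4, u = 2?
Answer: 1196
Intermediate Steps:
P = -14 (P = 2 + (-4 - 2*6) = 2 + (-4 - 12) = 2 - 16 = -14)
J(B) = -3*B (J(B) = B*(-5 + 2) = B*(-3) = -3*B)
(J(P) + p(-21))*26 = (-3*(-14) + 4)*26 = (42 + 4)*26 = 46*26 = 1196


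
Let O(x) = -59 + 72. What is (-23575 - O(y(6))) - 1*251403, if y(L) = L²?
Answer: -274991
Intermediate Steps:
O(x) = 13
(-23575 - O(y(6))) - 1*251403 = (-23575 - 1*13) - 1*251403 = (-23575 - 13) - 251403 = -23588 - 251403 = -274991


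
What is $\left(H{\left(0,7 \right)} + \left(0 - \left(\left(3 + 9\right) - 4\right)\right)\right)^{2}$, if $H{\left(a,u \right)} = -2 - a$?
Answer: $100$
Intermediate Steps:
$\left(H{\left(0,7 \right)} + \left(0 - \left(\left(3 + 9\right) - 4\right)\right)\right)^{2} = \left(\left(-2 - 0\right) + \left(0 - \left(\left(3 + 9\right) - 4\right)\right)\right)^{2} = \left(\left(-2 + 0\right) + \left(0 - \left(12 - 4\right)\right)\right)^{2} = \left(-2 + \left(0 - 8\right)\right)^{2} = \left(-2 - 8\right)^{2} = \left(-10\right)^{2} = 100$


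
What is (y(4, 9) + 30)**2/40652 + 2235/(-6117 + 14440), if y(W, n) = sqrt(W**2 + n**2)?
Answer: 99155251/338346596 + 15*sqrt(97)/10163 ≈ 0.30759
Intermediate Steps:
(y(4, 9) + 30)**2/40652 + 2235/(-6117 + 14440) = (sqrt(4**2 + 9**2) + 30)**2/40652 + 2235/(-6117 + 14440) = (sqrt(16 + 81) + 30)**2*(1/40652) + 2235/8323 = (sqrt(97) + 30)**2*(1/40652) + 2235*(1/8323) = (30 + sqrt(97))**2*(1/40652) + 2235/8323 = (30 + sqrt(97))**2/40652 + 2235/8323 = 2235/8323 + (30 + sqrt(97))**2/40652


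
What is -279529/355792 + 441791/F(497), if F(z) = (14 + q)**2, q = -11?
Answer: 157183187711/3202128 ≈ 49087.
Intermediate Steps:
F(z) = 9 (F(z) = (14 - 11)**2 = 3**2 = 9)
-279529/355792 + 441791/F(497) = -279529/355792 + 441791/9 = 157183187711/3202128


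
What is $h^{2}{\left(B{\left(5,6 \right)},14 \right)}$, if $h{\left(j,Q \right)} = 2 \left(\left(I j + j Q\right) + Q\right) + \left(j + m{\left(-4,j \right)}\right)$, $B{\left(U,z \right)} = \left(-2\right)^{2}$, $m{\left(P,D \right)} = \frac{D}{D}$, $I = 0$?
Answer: $21025$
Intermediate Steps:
$m{\left(P,D \right)} = 1$
$B{\left(U,z \right)} = 4$
$h{\left(j,Q \right)} = 1 + j + 2 Q + 2 Q j$ ($h{\left(j,Q \right)} = 2 \left(\left(0 j + j Q\right) + Q\right) + \left(j + 1\right) = 2 \left(\left(0 + Q j\right) + Q\right) + \left(1 + j\right) = 2 \left(Q j + Q\right) + \left(1 + j\right) = 2 \left(Q + Q j\right) + \left(1 + j\right) = \left(2 Q + 2 Q j\right) + \left(1 + j\right) = 1 + j + 2 Q + 2 Q j$)
$h^{2}{\left(B{\left(5,6 \right)},14 \right)} = \left(1 + 4 + 2 \cdot 14 + 2 \cdot 14 \cdot 4\right)^{2} = \left(1 + 4 + 28 + 112\right)^{2} = 145^{2} = 21025$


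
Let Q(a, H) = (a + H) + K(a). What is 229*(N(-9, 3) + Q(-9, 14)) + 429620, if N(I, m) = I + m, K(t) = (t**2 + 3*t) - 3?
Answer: 441070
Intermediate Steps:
K(t) = -3 + t**2 + 3*t
Q(a, H) = -3 + H + a**2 + 4*a (Q(a, H) = (a + H) + (-3 + a**2 + 3*a) = (H + a) + (-3 + a**2 + 3*a) = -3 + H + a**2 + 4*a)
229*(N(-9, 3) + Q(-9, 14)) + 429620 = 229*((-9 + 3) + (-3 + 14 + (-9)**2 + 4*(-9))) + 429620 = 229*(-6 + (-3 + 14 + 81 - 36)) + 429620 = 229*(-6 + 56) + 429620 = 229*50 + 429620 = 11450 + 429620 = 441070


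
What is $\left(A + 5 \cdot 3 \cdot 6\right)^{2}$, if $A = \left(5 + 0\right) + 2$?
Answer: $9409$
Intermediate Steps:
$A = 7$ ($A = 5 + 2 = 7$)
$\left(A + 5 \cdot 3 \cdot 6\right)^{2} = \left(7 + 5 \cdot 3 \cdot 6\right)^{2} = \left(7 + 15 \cdot 6\right)^{2} = \left(7 + 90\right)^{2} = 97^{2} = 9409$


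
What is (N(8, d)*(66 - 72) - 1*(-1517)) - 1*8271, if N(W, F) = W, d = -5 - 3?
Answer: -6802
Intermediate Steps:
d = -8
(N(8, d)*(66 - 72) - 1*(-1517)) - 1*8271 = (8*(66 - 72) - 1*(-1517)) - 1*8271 = (8*(-6) + 1517) - 8271 = (-48 + 1517) - 8271 = 1469 - 8271 = -6802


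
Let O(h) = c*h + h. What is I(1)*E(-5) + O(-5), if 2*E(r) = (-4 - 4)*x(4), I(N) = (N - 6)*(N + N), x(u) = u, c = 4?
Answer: 135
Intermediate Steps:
I(N) = 2*N*(-6 + N) (I(N) = (-6 + N)*(2*N) = 2*N*(-6 + N))
E(r) = -16 (E(r) = ((-4 - 4)*4)/2 = (-8*4)/2 = (½)*(-32) = -16)
O(h) = 5*h (O(h) = 4*h + h = 5*h)
I(1)*E(-5) + O(-5) = (2*1*(-6 + 1))*(-16) + 5*(-5) = (2*1*(-5))*(-16) - 25 = -10*(-16) - 25 = 160 - 25 = 135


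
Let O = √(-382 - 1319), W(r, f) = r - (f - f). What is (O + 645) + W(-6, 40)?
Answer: 639 + 9*I*√21 ≈ 639.0 + 41.243*I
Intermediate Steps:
W(r, f) = r (W(r, f) = r - 1*0 = r + 0 = r)
O = 9*I*√21 (O = √(-1701) = 9*I*√21 ≈ 41.243*I)
(O + 645) + W(-6, 40) = (9*I*√21 + 645) - 6 = (645 + 9*I*√21) - 6 = 639 + 9*I*√21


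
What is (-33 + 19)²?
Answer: 196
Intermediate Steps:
(-33 + 19)² = (-14)² = 196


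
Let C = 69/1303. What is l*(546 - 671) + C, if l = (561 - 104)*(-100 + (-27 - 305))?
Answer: 32155434069/1303 ≈ 2.4678e+7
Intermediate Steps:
C = 69/1303 (C = 69*(1/1303) = 69/1303 ≈ 0.052955)
l = -197424 (l = 457*(-100 - 332) = 457*(-432) = -197424)
l*(546 - 671) + C = -197424*(546 - 671) + 69/1303 = -197424*(-125) + 69/1303 = 24678000 + 69/1303 = 32155434069/1303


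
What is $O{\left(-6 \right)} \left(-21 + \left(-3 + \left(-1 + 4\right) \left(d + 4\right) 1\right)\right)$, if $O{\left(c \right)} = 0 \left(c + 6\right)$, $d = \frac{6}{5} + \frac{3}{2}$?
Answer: $0$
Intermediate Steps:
$d = \frac{27}{10}$ ($d = 6 \cdot \frac{1}{5} + 3 \cdot \frac{1}{2} = \frac{6}{5} + \frac{3}{2} = \frac{27}{10} \approx 2.7$)
$O{\left(c \right)} = 0$ ($O{\left(c \right)} = 0 \left(6 + c\right) = 0$)
$O{\left(-6 \right)} \left(-21 + \left(-3 + \left(-1 + 4\right) \left(d + 4\right) 1\right)\right) = 0 \left(-21 - \left(3 - \left(-1 + 4\right) \left(\frac{27}{10} + 4\right) 1\right)\right) = 0 \left(-21 - \left(3 - 3 \cdot \frac{67}{10} \cdot 1\right)\right) = 0 \left(-21 + \left(-3 + \frac{201}{10} \cdot 1\right)\right) = 0 \left(-21 + \left(-3 + \frac{201}{10}\right)\right) = 0 \left(-21 + \frac{171}{10}\right) = 0 \left(- \frac{39}{10}\right) = 0$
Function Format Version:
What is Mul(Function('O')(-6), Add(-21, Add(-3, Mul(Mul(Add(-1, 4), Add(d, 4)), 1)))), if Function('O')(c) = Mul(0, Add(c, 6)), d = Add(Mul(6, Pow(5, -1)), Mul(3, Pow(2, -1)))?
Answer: 0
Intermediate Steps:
d = Rational(27, 10) (d = Add(Mul(6, Rational(1, 5)), Mul(3, Rational(1, 2))) = Add(Rational(6, 5), Rational(3, 2)) = Rational(27, 10) ≈ 2.7000)
Function('O')(c) = 0 (Function('O')(c) = Mul(0, Add(6, c)) = 0)
Mul(Function('O')(-6), Add(-21, Add(-3, Mul(Mul(Add(-1, 4), Add(d, 4)), 1)))) = Mul(0, Add(-21, Add(-3, Mul(Mul(Add(-1, 4), Add(Rational(27, 10), 4)), 1)))) = Mul(0, Add(-21, Add(-3, Mul(Mul(3, Rational(67, 10)), 1)))) = Mul(0, Add(-21, Add(-3, Mul(Rational(201, 10), 1)))) = Mul(0, Add(-21, Add(-3, Rational(201, 10)))) = Mul(0, Add(-21, Rational(171, 10))) = Mul(0, Rational(-39, 10)) = 0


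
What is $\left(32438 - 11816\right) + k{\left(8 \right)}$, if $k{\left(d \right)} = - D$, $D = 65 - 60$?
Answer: $20617$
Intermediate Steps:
$D = 5$ ($D = 65 - 60 = 5$)
$k{\left(d \right)} = -5$ ($k{\left(d \right)} = \left(-1\right) 5 = -5$)
$\left(32438 - 11816\right) + k{\left(8 \right)} = \left(32438 - 11816\right) - 5 = 20622 - 5 = 20617$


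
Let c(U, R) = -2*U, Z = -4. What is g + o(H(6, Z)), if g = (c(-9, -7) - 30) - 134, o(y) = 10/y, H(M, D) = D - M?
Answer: -147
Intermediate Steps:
g = -146 (g = (-2*(-9) - 30) - 134 = (18 - 30) - 134 = -12 - 134 = -146)
g + o(H(6, Z)) = -146 + 10/(-4 - 1*6) = -146 + 10/(-4 - 6) = -146 + 10/(-10) = -146 + 10*(-⅒) = -146 - 1 = -147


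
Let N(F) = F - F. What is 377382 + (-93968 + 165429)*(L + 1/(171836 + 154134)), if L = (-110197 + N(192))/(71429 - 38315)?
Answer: 376645865868406/2698542645 ≈ 1.3957e+5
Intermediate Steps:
N(F) = 0
L = -110197/33114 (L = (-110197 + 0)/(71429 - 38315) = -110197/33114 ≈ -3.3278)
377382 + (-93968 + 165429)*(L + 1/(171836 + 154134)) = 377382 + (-93968 + 165429)*(-110197/33114 + 1/(171836 + 154134)) = 377382 + 71461*(-110197/33114 + 1/325970) = 377382 + 71461*(-8980220744/2698542645) = 377382 - 641735554586984/2698542645 = 376645865868406/2698542645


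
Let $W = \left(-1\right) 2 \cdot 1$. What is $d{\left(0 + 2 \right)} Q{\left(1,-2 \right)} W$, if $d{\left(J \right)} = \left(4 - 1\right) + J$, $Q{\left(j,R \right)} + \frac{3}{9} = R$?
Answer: $\frac{70}{3} \approx 23.333$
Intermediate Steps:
$Q{\left(j,R \right)} = - \frac{1}{3} + R$
$W = -2$ ($W = \left(-2\right) 1 = -2$)
$d{\left(J \right)} = 3 + J$
$d{\left(0 + 2 \right)} Q{\left(1,-2 \right)} W = \left(3 + \left(0 + 2\right)\right) \left(- \frac{1}{3} - 2\right) \left(-2\right) = \left(3 + 2\right) \left(- \frac{7}{3}\right) \left(-2\right) = 5 \left(- \frac{7}{3}\right) \left(-2\right) = \left(- \frac{35}{3}\right) \left(-2\right) = \frac{70}{3}$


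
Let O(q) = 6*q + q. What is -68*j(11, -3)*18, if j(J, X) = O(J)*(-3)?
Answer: 282744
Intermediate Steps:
O(q) = 7*q
j(J, X) = -21*J (j(J, X) = (7*J)*(-3) = -21*J)
-68*j(11, -3)*18 = -(-1428)*11*18 = -68*(-231)*18 = 15708*18 = 282744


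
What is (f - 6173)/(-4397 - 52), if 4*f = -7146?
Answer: 15919/8898 ≈ 1.7891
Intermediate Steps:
f = -3573/2 (f = (¼)*(-7146) = -3573/2 ≈ -1786.5)
(f - 6173)/(-4397 - 52) = (-3573/2 - 6173)/(-4397 - 52) = -15919/2/(-4449) = -15919/2*(-1/4449) = 15919/8898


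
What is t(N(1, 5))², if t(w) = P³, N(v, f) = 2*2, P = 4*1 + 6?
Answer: 1000000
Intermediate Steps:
P = 10 (P = 4 + 6 = 10)
N(v, f) = 4
t(w) = 1000 (t(w) = 10³ = 1000)
t(N(1, 5))² = 1000² = 1000000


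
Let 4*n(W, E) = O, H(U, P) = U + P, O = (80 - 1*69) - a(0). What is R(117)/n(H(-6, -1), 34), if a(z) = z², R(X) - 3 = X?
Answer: 480/11 ≈ 43.636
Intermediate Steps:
R(X) = 3 + X
O = 11 (O = (80 - 1*69) - 1*0² = (80 - 69) - 1*0 = 11 + 0 = 11)
H(U, P) = P + U
n(W, E) = 11/4 (n(W, E) = (¼)*11 = 11/4)
R(117)/n(H(-6, -1), 34) = (3 + 117)/(11/4) = 120*(4/11) = 480/11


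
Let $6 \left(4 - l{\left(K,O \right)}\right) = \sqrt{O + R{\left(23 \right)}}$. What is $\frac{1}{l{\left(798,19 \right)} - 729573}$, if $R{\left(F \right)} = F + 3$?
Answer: $- \frac{2918276}{2129083703039} + \frac{2 \sqrt{5}}{2129083703039} \approx -1.3707 \cdot 10^{-6}$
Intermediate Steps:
$R{\left(F \right)} = 3 + F$
$l{\left(K,O \right)} = 4 - \frac{\sqrt{26 + O}}{6}$ ($l{\left(K,O \right)} = 4 - \frac{\sqrt{O + \left(3 + 23\right)}}{6} = 4 - \frac{\sqrt{O + 26}}{6} = 4 - \frac{\sqrt{26 + O}}{6}$)
$\frac{1}{l{\left(798,19 \right)} - 729573} = \frac{1}{\left(4 - \frac{\sqrt{26 + 19}}{6}\right) - 729573} = \frac{1}{\left(4 - \frac{\sqrt{45}}{6}\right) - 729573} = \frac{1}{\left(4 - \frac{3 \sqrt{5}}{6}\right) - 729573} = \frac{1}{\left(4 - \frac{\sqrt{5}}{2}\right) - 729573} = \frac{1}{-729569 - \frac{\sqrt{5}}{2}}$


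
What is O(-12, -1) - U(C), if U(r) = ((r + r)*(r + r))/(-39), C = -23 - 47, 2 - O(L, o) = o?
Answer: 19717/39 ≈ 505.56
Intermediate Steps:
O(L, o) = 2 - o
C = -70
U(r) = -4*r²/39 (U(r) = ((2*r)*(2*r))*(-1/39) = (4*r²)*(-1/39) = -4*r²/39)
O(-12, -1) - U(C) = (2 - 1*(-1)) - (-4)*(-70)²/39 = (2 + 1) - (-4)*4900/39 = 3 - 1*(-19600/39) = 3 + 19600/39 = 19717/39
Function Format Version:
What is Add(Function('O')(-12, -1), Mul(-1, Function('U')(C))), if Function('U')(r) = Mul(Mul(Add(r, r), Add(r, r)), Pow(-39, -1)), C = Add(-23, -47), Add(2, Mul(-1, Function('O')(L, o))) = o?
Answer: Rational(19717, 39) ≈ 505.56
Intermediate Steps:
Function('O')(L, o) = Add(2, Mul(-1, o))
C = -70
Function('U')(r) = Mul(Rational(-4, 39), Pow(r, 2)) (Function('U')(r) = Mul(Mul(Mul(2, r), Mul(2, r)), Rational(-1, 39)) = Mul(Mul(4, Pow(r, 2)), Rational(-1, 39)) = Mul(Rational(-4, 39), Pow(r, 2)))
Add(Function('O')(-12, -1), Mul(-1, Function('U')(C))) = Add(Add(2, Mul(-1, -1)), Mul(-1, Mul(Rational(-4, 39), Pow(-70, 2)))) = Add(Add(2, 1), Mul(-1, Mul(Rational(-4, 39), 4900))) = Add(3, Mul(-1, Rational(-19600, 39))) = Add(3, Rational(19600, 39)) = Rational(19717, 39)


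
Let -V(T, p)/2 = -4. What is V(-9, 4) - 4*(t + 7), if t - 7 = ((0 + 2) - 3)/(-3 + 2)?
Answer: -52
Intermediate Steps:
t = 8 (t = 7 + ((0 + 2) - 3)/(-3 + 2) = 7 + (2 - 3)/(-1) = 7 - 1*(-1) = 7 + 1 = 8)
V(T, p) = 8 (V(T, p) = -2*(-4) = 8)
V(-9, 4) - 4*(t + 7) = 8 - 4*(8 + 7) = 8 - 4*15 = 8 - 1*60 = 8 - 60 = -52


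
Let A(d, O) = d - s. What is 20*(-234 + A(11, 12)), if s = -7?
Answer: -4320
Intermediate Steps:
A(d, O) = 7 + d (A(d, O) = d - 1*(-7) = d + 7 = 7 + d)
20*(-234 + A(11, 12)) = 20*(-234 + (7 + 11)) = 20*(-234 + 18) = 20*(-216) = -4320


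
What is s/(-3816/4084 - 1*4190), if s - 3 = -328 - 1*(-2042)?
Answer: -1753057/4278944 ≈ -0.40969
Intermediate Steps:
s = 1717 (s = 3 + (-328 - 1*(-2042)) = 3 + (-328 + 2042) = 3 + 1714 = 1717)
s/(-3816/4084 - 1*4190) = 1717/(-3816/4084 - 1*4190) = 1717/(-3816*1/4084 - 4190) = 1717/(-954/1021 - 4190) = 1717/(-4278944/1021) = 1717*(-1021/4278944) = -1753057/4278944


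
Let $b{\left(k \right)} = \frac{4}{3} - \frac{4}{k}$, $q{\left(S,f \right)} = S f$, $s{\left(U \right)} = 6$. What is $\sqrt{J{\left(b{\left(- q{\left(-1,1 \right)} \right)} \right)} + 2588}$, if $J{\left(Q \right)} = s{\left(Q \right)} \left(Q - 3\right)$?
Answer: $\sqrt{2554} \approx 50.537$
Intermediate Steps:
$b{\left(k \right)} = \frac{4}{3} - \frac{4}{k}$ ($b{\left(k \right)} = 4 \cdot \frac{1}{3} - \frac{4}{k} = \frac{4}{3} - \frac{4}{k}$)
$J{\left(Q \right)} = -18 + 6 Q$ ($J{\left(Q \right)} = 6 \left(Q - 3\right) = 6 \left(-3 + Q\right) = -18 + 6 Q$)
$\sqrt{J{\left(b{\left(- q{\left(-1,1 \right)} \right)} \right)} + 2588} = \sqrt{\left(-18 + 6 \left(\frac{4}{3} - \frac{4}{\left(-1\right) \left(\left(-1\right) 1\right)}\right)\right) + 2588} = \sqrt{\left(-18 + 6 \left(\frac{4}{3} - \frac{4}{\left(-1\right) \left(-1\right)}\right)\right) + 2588} = \sqrt{\left(-18 + 6 \left(\frac{4}{3} - \frac{4}{1}\right)\right) + 2588} = \sqrt{\left(-18 + 6 \left(\frac{4}{3} - 4\right)\right) + 2588} = \sqrt{\left(-18 + 6 \left(- \frac{8}{3}\right)\right) + 2588} = \sqrt{\left(-18 - 16\right) + 2588} = \sqrt{-34 + 2588} = \sqrt{2554}$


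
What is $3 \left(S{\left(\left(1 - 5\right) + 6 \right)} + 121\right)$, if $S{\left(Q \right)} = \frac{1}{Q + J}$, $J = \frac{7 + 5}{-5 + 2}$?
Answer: $\frac{723}{2} \approx 361.5$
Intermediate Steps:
$J = -4$ ($J = \frac{12}{-3} = 12 \left(- \frac{1}{3}\right) = -4$)
$S{\left(Q \right)} = \frac{1}{-4 + Q}$ ($S{\left(Q \right)} = \frac{1}{Q - 4} = \frac{1}{-4 + Q}$)
$3 \left(S{\left(\left(1 - 5\right) + 6 \right)} + 121\right) = 3 \left(\frac{1}{-4 + \left(\left(1 - 5\right) + 6\right)} + 121\right) = 3 \left(\frac{1}{-4 + \left(-4 + 6\right)} + 121\right) = 3 \left(\frac{1}{-4 + 2} + 121\right) = 3 \left(\frac{1}{-2} + 121\right) = 3 \left(- \frac{1}{2} + 121\right) = 3 \cdot \frac{241}{2} = \frac{723}{2}$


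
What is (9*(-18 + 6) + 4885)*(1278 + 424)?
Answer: 8130454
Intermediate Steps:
(9*(-18 + 6) + 4885)*(1278 + 424) = (9*(-12) + 4885)*1702 = (-108 + 4885)*1702 = 4777*1702 = 8130454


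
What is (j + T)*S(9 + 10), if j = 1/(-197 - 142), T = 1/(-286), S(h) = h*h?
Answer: -225625/96954 ≈ -2.3271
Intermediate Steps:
S(h) = h**2
T = -1/286 ≈ -0.0034965
j = -1/339 (j = 1/(-339) = -1/339 ≈ -0.0029499)
(j + T)*S(9 + 10) = (-1/339 - 1/286)*(9 + 10)**2 = -625/96954*19**2 = -625/96954*361 = -225625/96954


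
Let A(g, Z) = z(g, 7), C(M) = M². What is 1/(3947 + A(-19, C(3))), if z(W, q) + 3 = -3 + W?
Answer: 1/3922 ≈ 0.00025497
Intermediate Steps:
z(W, q) = -6 + W (z(W, q) = -3 + (-3 + W) = -6 + W)
A(g, Z) = -6 + g
1/(3947 + A(-19, C(3))) = 1/(3947 + (-6 - 19)) = 1/(3947 - 25) = 1/3922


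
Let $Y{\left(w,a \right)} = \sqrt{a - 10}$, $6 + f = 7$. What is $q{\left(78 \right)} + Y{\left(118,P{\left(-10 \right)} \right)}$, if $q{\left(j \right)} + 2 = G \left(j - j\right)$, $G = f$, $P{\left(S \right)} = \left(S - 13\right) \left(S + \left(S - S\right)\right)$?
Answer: $-2 + 2 \sqrt{55} \approx 12.832$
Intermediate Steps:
$P{\left(S \right)} = S \left(-13 + S\right)$ ($P{\left(S \right)} = \left(-13 + S\right) \left(S + 0\right) = \left(-13 + S\right) S = S \left(-13 + S\right)$)
$f = 1$ ($f = -6 + 7 = 1$)
$Y{\left(w,a \right)} = \sqrt{-10 + a}$
$G = 1$
$q{\left(j \right)} = -2$ ($q{\left(j \right)} = -2 + 1 \left(j - j\right) = -2 + 1 \cdot 0 = -2 + 0 = -2$)
$q{\left(78 \right)} + Y{\left(118,P{\left(-10 \right)} \right)} = -2 + \sqrt{-10 - 10 \left(-13 - 10\right)} = -2 + \sqrt{-10 - -230} = -2 + \sqrt{-10 + 230} = -2 + \sqrt{220} = -2 + 2 \sqrt{55}$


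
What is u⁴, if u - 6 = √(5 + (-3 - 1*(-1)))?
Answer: (6 + √3)⁴ ≈ 3574.2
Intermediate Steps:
u = 6 + √3 (u = 6 + √(5 + (-3 - 1*(-1))) = 6 + √(5 + (-3 + 1)) = 6 + √(5 - 2) = 6 + √3 ≈ 7.7320)
u⁴ = (6 + √3)⁴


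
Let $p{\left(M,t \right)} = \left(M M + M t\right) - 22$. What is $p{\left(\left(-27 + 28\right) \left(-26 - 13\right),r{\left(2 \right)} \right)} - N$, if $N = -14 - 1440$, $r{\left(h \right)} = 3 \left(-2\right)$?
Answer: $3187$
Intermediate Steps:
$r{\left(h \right)} = -6$
$p{\left(M,t \right)} = -22 + M^{2} + M t$ ($p{\left(M,t \right)} = \left(M^{2} + M t\right) - 22 = -22 + M^{2} + M t$)
$N = -1454$
$p{\left(\left(-27 + 28\right) \left(-26 - 13\right),r{\left(2 \right)} \right)} - N = \left(-22 + \left(\left(-27 + 28\right) \left(-26 - 13\right)\right)^{2} + \left(-27 + 28\right) \left(-26 - 13\right) \left(-6\right)\right) - -1454 = \left(-22 + \left(1 \left(-39\right)\right)^{2} + 1 \left(-39\right) \left(-6\right)\right) + 1454 = \left(-22 + \left(-39\right)^{2} - -234\right) + 1454 = \left(-22 + 1521 + 234\right) + 1454 = 1733 + 1454 = 3187$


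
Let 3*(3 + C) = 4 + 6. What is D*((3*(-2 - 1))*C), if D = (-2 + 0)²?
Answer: -12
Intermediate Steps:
D = 4 (D = (-2)² = 4)
C = ⅓ (C = -3 + (4 + 6)/3 = -3 + (⅓)*10 = -3 + 10/3 = ⅓ ≈ 0.33333)
D*((3*(-2 - 1))*C) = 4*((3*(-2 - 1))*(⅓)) = 4*((3*(-3))*(⅓)) = 4*(-9*⅓) = 4*(-3) = -12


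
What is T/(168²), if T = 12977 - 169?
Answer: 1601/3528 ≈ 0.45380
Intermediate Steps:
T = 12808
T/(168²) = 12808/(168²) = 12808/28224 = 12808*(1/28224) = 1601/3528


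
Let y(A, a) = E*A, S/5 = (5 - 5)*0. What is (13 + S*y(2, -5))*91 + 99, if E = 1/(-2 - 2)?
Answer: 1282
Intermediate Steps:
S = 0 (S = 5*((5 - 5)*0) = 5*(0*0) = 5*0 = 0)
E = -¼ (E = 1/(-4) = -¼ ≈ -0.25000)
y(A, a) = -A/4
(13 + S*y(2, -5))*91 + 99 = (13 + 0*(-¼*2))*91 + 99 = (13 + 0*(-½))*91 + 99 = (13 + 0)*91 + 99 = 13*91 + 99 = 1183 + 99 = 1282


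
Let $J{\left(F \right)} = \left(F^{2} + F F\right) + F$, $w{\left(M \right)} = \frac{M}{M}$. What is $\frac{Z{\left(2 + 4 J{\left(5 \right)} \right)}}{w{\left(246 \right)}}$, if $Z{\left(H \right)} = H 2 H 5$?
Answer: $492840$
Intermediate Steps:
$w{\left(M \right)} = 1$
$J{\left(F \right)} = F + 2 F^{2}$ ($J{\left(F \right)} = \left(F^{2} + F^{2}\right) + F = 2 F^{2} + F = F + 2 F^{2}$)
$Z{\left(H \right)} = 10 H^{2}$ ($Z{\left(H \right)} = 2 H^{2} \cdot 5 = 10 H^{2}$)
$\frac{Z{\left(2 + 4 J{\left(5 \right)} \right)}}{w{\left(246 \right)}} = \frac{10 \left(2 + 4 \cdot 5 \left(1 + 2 \cdot 5\right)\right)^{2}}{1} = 10 \left(2 + 4 \cdot 5 \left(1 + 10\right)\right)^{2} \cdot 1 = 10 \left(2 + 4 \cdot 5 \cdot 11\right)^{2} \cdot 1 = 10 \left(2 + 4 \cdot 55\right)^{2} \cdot 1 = 10 \left(2 + 220\right)^{2} \cdot 1 = 10 \cdot 222^{2} \cdot 1 = 10 \cdot 49284 \cdot 1 = 492840 \cdot 1 = 492840$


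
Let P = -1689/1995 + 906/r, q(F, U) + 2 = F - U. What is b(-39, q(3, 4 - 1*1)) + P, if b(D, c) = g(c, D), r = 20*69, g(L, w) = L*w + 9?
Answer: 531103/6118 ≈ 86.810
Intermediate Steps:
g(L, w) = 9 + L*w
q(F, U) = -2 + F - U (q(F, U) = -2 + (F - U) = -2 + F - U)
r = 1380
b(D, c) = 9 + D*c (b(D, c) = 9 + c*D = 9 + D*c)
P = -1163/6118 (P = -1689/1995 + 906/1380 = -1689*1/1995 + 906*(1/1380) = -563/665 + 151/230 = -1163/6118 ≈ -0.19009)
b(-39, q(3, 4 - 1*1)) + P = (9 - 39*(-2 + 3 - (4 - 1*1))) - 1163/6118 = (9 - 39*(-2 + 3 - (4 - 1))) - 1163/6118 = (9 - 39*(-2 + 3 - 1*3)) - 1163/6118 = (9 - 39*(-2 + 3 - 3)) - 1163/6118 = (9 - 39*(-2)) - 1163/6118 = (9 + 78) - 1163/6118 = 87 - 1163/6118 = 531103/6118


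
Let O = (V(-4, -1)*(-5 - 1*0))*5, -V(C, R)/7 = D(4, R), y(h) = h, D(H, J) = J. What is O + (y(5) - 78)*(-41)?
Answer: 2818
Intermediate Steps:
V(C, R) = -7*R
O = -175 (O = ((-7*(-1))*(-5 - 1*0))*5 = (7*(-5 + 0))*5 = (7*(-5))*5 = -35*5 = -175)
O + (y(5) - 78)*(-41) = -175 + (5 - 78)*(-41) = -175 - 73*(-41) = -175 + 2993 = 2818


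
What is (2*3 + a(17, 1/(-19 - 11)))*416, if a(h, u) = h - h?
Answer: 2496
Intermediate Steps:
a(h, u) = 0
(2*3 + a(17, 1/(-19 - 11)))*416 = (2*3 + 0)*416 = (6 + 0)*416 = 6*416 = 2496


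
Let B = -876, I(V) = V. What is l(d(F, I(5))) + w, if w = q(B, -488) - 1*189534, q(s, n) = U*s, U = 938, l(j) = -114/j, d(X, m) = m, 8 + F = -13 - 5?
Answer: -5056224/5 ≈ -1.0112e+6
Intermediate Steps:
F = -26 (F = -8 + (-13 - 5) = -8 - 18 = -26)
q(s, n) = 938*s
w = -1011222 (w = 938*(-876) - 1*189534 = -821688 - 189534 = -1011222)
l(d(F, I(5))) + w = -114/5 - 1011222 = -5056224/5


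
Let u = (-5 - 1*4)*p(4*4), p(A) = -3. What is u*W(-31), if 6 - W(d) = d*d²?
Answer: 804519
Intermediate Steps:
W(d) = 6 - d³ (W(d) = 6 - d*d² = 6 - d³)
u = 27 (u = (-5 - 1*4)*(-3) = (-5 - 4)*(-3) = -9*(-3) = 27)
u*W(-31) = 27*(6 - 1*(-31)³) = 27*(6 - 1*(-29791)) = 27*(6 + 29791) = 27*29797 = 804519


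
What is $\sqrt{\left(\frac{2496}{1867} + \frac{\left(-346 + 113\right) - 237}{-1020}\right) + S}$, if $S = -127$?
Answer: $\frac{i \sqrt{4540475395218}}{190434} \approx 11.189 i$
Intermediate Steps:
$\sqrt{\left(\frac{2496}{1867} + \frac{\left(-346 + 113\right) - 237}{-1020}\right) + S} = \sqrt{\left(\frac{2496}{1867} + \frac{\left(-346 + 113\right) - 237}{-1020}\right) - 127} = \sqrt{\left(2496 \cdot \frac{1}{1867} + \left(-233 - 237\right) \left(- \frac{1}{1020}\right)\right) - 127} = \sqrt{\left(\frac{2496}{1867} - - \frac{47}{102}\right) - 127} = \sqrt{\left(\frac{2496}{1867} + \frac{47}{102}\right) - 127} = \sqrt{\frac{342341}{190434} - 127} = \sqrt{- \frac{23842777}{190434}} = \frac{i \sqrt{4540475395218}}{190434}$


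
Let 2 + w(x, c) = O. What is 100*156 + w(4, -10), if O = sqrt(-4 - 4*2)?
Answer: 15598 + 2*I*sqrt(3) ≈ 15598.0 + 3.4641*I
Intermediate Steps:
O = 2*I*sqrt(3) (O = sqrt(-4 - 8) = sqrt(-12) = 2*I*sqrt(3) ≈ 3.4641*I)
w(x, c) = -2 + 2*I*sqrt(3)
100*156 + w(4, -10) = 100*156 + (-2 + 2*I*sqrt(3)) = 15600 + (-2 + 2*I*sqrt(3)) = 15598 + 2*I*sqrt(3)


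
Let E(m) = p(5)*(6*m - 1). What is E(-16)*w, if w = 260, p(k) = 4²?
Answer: -403520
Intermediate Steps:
p(k) = 16
E(m) = -16 + 96*m (E(m) = 16*(6*m - 1) = 16*(-1 + 6*m) = -16 + 96*m)
E(-16)*w = (-16 + 96*(-16))*260 = (-16 - 1536)*260 = -1552*260 = -403520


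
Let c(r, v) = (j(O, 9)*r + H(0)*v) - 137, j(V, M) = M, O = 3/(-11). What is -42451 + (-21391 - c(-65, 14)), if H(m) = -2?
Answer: -63092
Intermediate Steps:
O = -3/11 (O = 3*(-1/11) = -3/11 ≈ -0.27273)
c(r, v) = -137 - 2*v + 9*r (c(r, v) = (9*r - 2*v) - 137 = (-2*v + 9*r) - 137 = -137 - 2*v + 9*r)
-42451 + (-21391 - c(-65, 14)) = -42451 + (-21391 - (-137 - 2*14 + 9*(-65))) = -42451 + (-21391 - (-137 - 28 - 585)) = -42451 + (-21391 - 1*(-750)) = -42451 + (-21391 + 750) = -42451 - 20641 = -63092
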